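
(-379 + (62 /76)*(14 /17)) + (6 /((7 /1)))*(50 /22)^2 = -373.90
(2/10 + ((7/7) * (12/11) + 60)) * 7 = 23597/55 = 429.04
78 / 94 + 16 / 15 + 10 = 8387 / 705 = 11.90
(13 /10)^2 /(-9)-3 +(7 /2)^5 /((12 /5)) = 6210817 /28800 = 215.65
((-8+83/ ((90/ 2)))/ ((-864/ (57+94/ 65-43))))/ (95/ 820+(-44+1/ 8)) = -2850607/ 1133528175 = -0.00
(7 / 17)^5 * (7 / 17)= 117649 / 24137569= 0.00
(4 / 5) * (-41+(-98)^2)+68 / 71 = 2716232 / 355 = 7651.36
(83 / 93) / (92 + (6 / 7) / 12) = 0.01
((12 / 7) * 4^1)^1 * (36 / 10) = 864 / 35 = 24.69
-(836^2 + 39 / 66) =-15375725 / 22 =-698896.59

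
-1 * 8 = -8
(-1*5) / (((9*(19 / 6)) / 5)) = -50 / 57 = -0.88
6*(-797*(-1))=4782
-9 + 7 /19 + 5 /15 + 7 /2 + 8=3.20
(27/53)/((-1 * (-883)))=27/46799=0.00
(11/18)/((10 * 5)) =11/900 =0.01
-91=-91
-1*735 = -735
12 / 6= 2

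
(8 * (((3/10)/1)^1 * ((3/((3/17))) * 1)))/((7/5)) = 204/7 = 29.14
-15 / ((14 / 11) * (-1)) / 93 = 0.13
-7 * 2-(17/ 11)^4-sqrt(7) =-288495/ 14641-sqrt(7) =-22.35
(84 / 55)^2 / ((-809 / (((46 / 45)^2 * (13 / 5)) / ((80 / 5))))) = -1347892 / 2753128125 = -0.00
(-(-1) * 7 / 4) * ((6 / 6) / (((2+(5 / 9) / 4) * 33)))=3 / 121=0.02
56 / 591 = 0.09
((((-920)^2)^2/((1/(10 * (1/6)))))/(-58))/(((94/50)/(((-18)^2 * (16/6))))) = -12895073280000000/1363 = -9460802112986.06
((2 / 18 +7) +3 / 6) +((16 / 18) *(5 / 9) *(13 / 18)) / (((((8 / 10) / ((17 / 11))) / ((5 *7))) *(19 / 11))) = 597593 / 27702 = 21.57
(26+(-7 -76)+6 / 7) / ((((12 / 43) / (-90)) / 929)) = 235487565 / 14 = 16820540.36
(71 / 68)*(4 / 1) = 71 / 17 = 4.18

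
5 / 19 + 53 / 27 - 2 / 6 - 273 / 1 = -271.11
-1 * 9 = -9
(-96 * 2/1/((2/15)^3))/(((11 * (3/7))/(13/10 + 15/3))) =-1190700/11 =-108245.45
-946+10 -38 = -974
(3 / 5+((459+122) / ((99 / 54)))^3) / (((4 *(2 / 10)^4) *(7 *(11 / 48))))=317719170409500 / 102487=3100092405.96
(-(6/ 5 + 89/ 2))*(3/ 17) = -1371/ 170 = -8.06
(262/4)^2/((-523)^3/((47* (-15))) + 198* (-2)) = 12098505/571105948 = 0.02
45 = 45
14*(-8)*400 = -44800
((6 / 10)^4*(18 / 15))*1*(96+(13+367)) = 231336 / 3125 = 74.03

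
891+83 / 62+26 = 56937 / 62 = 918.34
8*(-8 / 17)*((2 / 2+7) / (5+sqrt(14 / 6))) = -4.61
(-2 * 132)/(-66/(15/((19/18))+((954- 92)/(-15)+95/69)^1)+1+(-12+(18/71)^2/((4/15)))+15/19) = 6941392999464/220692814241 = 31.45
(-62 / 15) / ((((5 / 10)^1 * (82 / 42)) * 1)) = -4.23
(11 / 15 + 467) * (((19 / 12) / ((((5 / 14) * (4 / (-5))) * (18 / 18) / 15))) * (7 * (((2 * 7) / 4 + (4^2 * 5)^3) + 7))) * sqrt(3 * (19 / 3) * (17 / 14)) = -119442833461 * sqrt(4522) / 12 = -669335917178.36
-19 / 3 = -6.33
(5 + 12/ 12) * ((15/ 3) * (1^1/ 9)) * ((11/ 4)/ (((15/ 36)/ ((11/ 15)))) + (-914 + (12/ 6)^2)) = -15086/ 5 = -3017.20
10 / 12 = 5 / 6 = 0.83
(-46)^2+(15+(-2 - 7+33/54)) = 38207/18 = 2122.61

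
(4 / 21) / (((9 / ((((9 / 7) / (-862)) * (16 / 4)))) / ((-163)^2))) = -212552 / 63357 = -3.35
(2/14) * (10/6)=5/21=0.24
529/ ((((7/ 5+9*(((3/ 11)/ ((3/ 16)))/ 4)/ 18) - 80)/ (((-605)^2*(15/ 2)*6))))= -111112307.41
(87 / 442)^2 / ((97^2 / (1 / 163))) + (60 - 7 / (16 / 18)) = 31235731103037 / 599246639576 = 52.13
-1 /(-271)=1 /271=0.00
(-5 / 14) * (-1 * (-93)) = -465 / 14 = -33.21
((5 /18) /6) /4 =5 /432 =0.01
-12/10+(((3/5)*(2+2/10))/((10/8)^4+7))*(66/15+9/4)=-81654/302125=-0.27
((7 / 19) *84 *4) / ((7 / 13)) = 4368 / 19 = 229.89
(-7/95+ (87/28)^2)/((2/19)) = 713567/7840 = 91.02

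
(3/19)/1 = 3/19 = 0.16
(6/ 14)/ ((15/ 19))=19/ 35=0.54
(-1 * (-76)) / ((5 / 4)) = 304 / 5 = 60.80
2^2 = 4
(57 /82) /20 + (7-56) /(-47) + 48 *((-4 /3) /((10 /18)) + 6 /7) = -39376999 /539560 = -72.98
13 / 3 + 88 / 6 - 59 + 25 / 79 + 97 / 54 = -37.89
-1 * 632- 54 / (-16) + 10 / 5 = -5013 / 8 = -626.62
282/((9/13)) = 1222/3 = 407.33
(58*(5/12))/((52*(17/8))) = 145/663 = 0.22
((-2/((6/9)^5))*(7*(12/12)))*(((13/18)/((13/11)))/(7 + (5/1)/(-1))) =-2079/64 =-32.48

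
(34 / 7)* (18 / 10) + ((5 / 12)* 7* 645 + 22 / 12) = 794567 / 420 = 1891.83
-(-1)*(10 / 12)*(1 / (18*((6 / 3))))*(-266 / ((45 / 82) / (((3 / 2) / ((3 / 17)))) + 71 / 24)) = -927010 / 455103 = -2.04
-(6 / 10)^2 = -9 / 25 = -0.36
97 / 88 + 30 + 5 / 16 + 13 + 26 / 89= 44.71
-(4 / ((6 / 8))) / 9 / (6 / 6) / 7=-0.08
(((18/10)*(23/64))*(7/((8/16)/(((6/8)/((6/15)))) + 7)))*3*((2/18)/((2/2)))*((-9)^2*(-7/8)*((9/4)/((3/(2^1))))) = -2464749/111616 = -22.08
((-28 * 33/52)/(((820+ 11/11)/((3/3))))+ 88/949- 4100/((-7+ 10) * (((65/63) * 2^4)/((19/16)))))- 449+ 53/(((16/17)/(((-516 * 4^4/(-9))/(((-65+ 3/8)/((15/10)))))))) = -508671817135411/25779820352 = -19731.39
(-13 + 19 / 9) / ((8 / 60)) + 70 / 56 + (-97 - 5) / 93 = -30323 / 372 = -81.51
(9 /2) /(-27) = -1 /6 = -0.17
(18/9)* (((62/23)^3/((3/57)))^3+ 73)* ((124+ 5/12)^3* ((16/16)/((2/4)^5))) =309005384020691938110137414819/48631121859501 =6354066536104841.10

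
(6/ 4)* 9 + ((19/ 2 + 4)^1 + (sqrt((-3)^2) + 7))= 37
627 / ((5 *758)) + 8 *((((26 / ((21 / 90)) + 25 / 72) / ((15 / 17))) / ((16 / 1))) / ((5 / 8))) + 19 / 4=152228513 / 1432620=106.26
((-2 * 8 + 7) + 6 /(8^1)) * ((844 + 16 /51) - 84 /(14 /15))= -211585 /34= -6223.09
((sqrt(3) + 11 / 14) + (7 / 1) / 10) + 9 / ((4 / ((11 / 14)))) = sqrt(3) + 911 / 280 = 4.99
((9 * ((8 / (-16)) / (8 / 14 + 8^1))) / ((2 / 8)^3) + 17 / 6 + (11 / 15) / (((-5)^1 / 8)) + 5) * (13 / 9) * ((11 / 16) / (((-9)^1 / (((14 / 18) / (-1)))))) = -449449 / 194400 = -2.31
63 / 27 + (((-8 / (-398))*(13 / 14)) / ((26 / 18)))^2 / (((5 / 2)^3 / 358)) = 1700676683 / 727668375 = 2.34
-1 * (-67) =67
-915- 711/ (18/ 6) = -1152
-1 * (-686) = 686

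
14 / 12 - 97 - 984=-6479 / 6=-1079.83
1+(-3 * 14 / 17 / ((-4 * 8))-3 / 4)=89 / 272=0.33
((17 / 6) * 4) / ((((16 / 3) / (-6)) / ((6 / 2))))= -153 / 4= -38.25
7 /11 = 0.64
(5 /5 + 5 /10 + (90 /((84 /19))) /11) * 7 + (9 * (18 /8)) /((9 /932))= 23325 /11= 2120.45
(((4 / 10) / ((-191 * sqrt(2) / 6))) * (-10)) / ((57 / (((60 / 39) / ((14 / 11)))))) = 440 * sqrt(2) / 330239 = 0.00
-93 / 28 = -3.32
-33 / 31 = -1.06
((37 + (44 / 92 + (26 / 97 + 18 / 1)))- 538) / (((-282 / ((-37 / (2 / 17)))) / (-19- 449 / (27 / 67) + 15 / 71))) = 122486030691521 / 201010869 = 609350.29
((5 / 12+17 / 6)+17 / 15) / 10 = 263 / 600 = 0.44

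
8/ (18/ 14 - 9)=-1.04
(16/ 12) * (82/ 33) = 328/ 99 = 3.31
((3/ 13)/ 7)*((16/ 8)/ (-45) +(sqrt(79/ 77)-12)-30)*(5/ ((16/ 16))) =-1892/ 273 +15*sqrt(6083)/ 7007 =-6.76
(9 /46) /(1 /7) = 1.37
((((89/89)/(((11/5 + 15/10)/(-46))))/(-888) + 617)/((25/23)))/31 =116567519/6365850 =18.31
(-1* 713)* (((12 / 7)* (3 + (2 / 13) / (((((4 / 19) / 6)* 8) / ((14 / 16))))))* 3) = -18577215 / 1456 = -12759.08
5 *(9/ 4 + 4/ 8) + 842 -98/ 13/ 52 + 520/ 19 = 11340911/ 12844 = 882.97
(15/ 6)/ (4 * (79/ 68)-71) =-85/ 2256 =-0.04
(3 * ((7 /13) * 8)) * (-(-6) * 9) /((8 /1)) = 1134 /13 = 87.23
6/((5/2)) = 12/5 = 2.40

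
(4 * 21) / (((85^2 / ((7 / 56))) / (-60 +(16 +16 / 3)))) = -0.06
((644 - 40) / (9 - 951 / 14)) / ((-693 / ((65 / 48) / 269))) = 1963 / 26364690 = 0.00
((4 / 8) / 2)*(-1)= -0.25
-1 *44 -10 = -54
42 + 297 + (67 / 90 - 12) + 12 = 339.74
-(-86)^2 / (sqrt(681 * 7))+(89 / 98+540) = 53009 / 98 - 7396 * sqrt(4767) / 4767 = 433.79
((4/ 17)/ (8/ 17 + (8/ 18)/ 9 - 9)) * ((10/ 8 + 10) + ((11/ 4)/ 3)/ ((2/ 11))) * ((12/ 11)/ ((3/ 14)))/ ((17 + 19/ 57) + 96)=-13041/ 642235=-0.02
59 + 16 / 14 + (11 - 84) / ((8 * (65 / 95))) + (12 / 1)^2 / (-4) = 7867 / 728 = 10.81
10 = 10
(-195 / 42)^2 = 4225 / 196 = 21.56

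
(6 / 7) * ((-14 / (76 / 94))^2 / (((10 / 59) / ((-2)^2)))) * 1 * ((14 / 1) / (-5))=-153269256 / 9025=-16982.74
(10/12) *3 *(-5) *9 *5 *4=-2250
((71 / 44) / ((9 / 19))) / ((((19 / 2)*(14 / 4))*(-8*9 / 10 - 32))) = -355 / 135828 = -0.00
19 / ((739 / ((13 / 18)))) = 247 / 13302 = 0.02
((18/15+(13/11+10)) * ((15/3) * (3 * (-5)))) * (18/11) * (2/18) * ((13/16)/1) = -137.18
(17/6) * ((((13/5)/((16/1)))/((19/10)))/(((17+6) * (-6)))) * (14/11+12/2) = -1105/86526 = -0.01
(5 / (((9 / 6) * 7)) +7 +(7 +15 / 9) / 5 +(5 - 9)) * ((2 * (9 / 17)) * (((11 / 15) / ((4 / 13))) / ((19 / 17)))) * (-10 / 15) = -78221 / 9975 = -7.84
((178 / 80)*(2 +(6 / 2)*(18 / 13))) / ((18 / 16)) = 1424 / 117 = 12.17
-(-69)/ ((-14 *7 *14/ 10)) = -345/ 686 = -0.50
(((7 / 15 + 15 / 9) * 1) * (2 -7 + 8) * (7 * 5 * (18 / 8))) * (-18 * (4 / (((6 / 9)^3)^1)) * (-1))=122472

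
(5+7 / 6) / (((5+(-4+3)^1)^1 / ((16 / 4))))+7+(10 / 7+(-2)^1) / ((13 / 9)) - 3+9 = 10249 / 546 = 18.77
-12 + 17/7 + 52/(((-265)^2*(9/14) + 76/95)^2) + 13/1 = 239681856649864/69907207669327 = 3.43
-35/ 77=-5/ 11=-0.45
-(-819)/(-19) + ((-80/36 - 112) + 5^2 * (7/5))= -20918/171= -122.33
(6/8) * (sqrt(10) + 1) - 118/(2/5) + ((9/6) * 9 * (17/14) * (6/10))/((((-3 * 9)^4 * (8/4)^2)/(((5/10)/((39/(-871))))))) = -6486730619/22044960 + 3 * sqrt(10)/4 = -291.88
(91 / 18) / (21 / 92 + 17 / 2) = 4186 / 7227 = 0.58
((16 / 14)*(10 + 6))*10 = 1280 / 7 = 182.86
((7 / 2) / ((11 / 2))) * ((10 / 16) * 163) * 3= 194.49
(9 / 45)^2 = 1 / 25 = 0.04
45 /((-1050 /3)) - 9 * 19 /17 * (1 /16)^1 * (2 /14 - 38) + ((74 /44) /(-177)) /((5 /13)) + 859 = 467435527 /529584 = 882.65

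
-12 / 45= -4 / 15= -0.27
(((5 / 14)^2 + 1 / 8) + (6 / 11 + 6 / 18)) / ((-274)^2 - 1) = 2927 / 194234040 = 0.00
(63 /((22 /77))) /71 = 441 /142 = 3.11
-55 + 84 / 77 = -593 / 11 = -53.91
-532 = -532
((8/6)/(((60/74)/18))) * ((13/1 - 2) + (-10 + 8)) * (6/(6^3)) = 37/5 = 7.40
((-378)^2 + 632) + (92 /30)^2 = 32293216 /225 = 143525.40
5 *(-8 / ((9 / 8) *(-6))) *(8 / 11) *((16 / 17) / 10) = 2048 / 5049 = 0.41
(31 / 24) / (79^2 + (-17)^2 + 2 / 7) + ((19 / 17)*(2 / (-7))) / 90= -6560879 / 1958302080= -0.00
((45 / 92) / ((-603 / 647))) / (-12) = 3235 / 73968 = 0.04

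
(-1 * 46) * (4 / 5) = -184 / 5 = -36.80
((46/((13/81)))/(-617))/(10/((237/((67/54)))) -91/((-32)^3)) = -781276741632/92719463369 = -8.43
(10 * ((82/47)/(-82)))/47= -10/2209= -0.00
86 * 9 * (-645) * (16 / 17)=-7987680 / 17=-469863.53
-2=-2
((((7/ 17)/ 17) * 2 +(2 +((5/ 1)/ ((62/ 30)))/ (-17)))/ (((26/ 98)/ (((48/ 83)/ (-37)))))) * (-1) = 40165104/ 357670157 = 0.11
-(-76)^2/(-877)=6.59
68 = 68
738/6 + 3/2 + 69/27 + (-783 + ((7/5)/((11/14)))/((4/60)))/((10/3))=-49414/495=-99.83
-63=-63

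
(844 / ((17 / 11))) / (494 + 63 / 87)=269236 / 243899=1.10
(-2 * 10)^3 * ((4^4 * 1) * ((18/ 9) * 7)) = -28672000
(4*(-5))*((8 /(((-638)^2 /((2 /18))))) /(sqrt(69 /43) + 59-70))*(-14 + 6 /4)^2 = 0.00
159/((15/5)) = 53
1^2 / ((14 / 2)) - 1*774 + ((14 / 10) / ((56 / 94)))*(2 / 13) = -703881 / 910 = -773.50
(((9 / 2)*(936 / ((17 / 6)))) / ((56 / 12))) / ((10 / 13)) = 246402 / 595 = 414.12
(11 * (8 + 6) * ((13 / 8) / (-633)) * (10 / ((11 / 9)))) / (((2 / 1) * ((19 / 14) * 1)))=-9555 / 8018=-1.19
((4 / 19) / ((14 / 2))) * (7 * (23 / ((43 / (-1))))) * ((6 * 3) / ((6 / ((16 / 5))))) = -4416 / 4085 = -1.08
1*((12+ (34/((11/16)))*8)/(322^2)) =1121/285131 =0.00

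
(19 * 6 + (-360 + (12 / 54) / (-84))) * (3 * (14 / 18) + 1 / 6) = -464945 / 756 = -615.01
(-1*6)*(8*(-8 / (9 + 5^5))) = 192 / 1567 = 0.12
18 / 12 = 3 / 2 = 1.50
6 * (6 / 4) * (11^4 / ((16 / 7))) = 922383 / 16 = 57648.94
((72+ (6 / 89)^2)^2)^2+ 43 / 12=1269816587260210932455275 / 47239065668424972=26880645.70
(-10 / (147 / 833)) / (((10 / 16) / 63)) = -5712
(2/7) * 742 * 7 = 1484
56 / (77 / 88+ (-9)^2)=448 / 655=0.68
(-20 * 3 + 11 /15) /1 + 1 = -874 /15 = -58.27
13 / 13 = 1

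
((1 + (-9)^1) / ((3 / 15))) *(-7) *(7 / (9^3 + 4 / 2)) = 1960 / 731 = 2.68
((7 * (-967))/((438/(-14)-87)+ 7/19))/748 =900277/11730884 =0.08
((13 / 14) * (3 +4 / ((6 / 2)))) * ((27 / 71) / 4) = 1521 / 3976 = 0.38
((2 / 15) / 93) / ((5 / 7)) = 14 / 6975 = 0.00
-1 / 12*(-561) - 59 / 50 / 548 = 1280891 / 27400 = 46.75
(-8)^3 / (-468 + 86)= 256 / 191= 1.34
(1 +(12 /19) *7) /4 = 103 /76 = 1.36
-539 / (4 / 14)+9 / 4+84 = -7201 / 4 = -1800.25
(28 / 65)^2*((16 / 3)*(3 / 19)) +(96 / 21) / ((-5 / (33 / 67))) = -11070944 / 37648975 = -0.29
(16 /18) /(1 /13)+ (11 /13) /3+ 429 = 51578 /117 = 440.84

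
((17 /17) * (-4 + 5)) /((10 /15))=3 /2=1.50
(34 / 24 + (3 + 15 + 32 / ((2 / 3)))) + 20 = 1049 / 12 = 87.42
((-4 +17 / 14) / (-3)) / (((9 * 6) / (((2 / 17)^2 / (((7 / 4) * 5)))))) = 0.00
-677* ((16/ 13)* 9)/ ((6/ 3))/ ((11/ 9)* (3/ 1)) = -146232/ 143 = -1022.60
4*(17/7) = 68/7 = 9.71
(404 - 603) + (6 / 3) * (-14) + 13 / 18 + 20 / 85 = -69169 / 306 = -226.04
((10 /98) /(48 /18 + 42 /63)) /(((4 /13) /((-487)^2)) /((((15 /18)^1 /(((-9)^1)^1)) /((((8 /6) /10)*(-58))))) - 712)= -231239775 /5378328028304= -0.00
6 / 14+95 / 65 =172 / 91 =1.89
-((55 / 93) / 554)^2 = -3025 / 2654516484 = -0.00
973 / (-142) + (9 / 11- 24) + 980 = 1483847 / 1562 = 949.97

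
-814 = -814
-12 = -12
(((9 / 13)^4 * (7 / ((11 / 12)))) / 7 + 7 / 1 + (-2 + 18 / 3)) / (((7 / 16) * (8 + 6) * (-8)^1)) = -3534613 / 15394379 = -0.23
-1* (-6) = 6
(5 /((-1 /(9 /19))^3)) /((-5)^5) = 729 /4286875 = 0.00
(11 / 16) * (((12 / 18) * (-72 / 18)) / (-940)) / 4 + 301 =6790571 / 22560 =301.00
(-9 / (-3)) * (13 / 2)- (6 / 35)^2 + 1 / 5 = 48193 / 2450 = 19.67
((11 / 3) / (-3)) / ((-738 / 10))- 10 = -33155 / 3321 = -9.98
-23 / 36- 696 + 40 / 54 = -75157 / 108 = -695.90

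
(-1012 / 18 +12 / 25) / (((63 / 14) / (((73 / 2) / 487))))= -915566 / 986175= -0.93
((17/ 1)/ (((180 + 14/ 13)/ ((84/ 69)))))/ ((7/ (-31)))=-0.51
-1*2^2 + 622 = 618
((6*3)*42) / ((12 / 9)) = 567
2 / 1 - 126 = -124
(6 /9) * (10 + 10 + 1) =14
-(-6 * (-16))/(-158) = 48/79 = 0.61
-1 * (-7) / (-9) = -7 / 9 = -0.78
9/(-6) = -3/2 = -1.50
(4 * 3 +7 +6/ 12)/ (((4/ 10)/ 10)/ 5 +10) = 1625/ 834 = 1.95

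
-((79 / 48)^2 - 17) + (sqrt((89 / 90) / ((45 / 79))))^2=8308543 / 518400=16.03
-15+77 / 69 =-958 / 69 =-13.88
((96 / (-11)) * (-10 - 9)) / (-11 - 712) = -0.23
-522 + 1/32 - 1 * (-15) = -506.97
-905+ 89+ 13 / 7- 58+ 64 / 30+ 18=-89461 / 105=-852.01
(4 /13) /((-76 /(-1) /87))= 87 /247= 0.35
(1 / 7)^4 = 0.00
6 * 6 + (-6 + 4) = 34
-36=-36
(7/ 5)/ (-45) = -7/ 225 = -0.03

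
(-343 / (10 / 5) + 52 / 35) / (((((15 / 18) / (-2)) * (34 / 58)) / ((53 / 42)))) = 18291837 / 20825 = 878.36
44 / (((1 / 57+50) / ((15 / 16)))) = 9405 / 11404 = 0.82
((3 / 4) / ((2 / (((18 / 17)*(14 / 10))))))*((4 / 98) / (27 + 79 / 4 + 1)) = 54 / 113645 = 0.00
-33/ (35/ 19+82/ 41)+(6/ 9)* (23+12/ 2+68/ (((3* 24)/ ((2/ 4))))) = 11.06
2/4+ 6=6.50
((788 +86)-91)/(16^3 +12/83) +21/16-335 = -333.50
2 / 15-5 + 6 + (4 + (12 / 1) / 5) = 113 / 15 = 7.53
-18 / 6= -3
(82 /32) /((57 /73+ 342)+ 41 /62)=92783 /12435352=0.01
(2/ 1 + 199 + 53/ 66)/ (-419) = -13319/ 27654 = -0.48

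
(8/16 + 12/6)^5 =3125/32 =97.66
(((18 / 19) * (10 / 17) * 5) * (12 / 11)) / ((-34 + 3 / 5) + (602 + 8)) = 18000 / 3414433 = 0.01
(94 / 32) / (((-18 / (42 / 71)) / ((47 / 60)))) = -15463 / 204480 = -0.08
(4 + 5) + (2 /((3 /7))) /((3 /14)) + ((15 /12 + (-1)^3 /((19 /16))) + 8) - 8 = 21331 /684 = 31.19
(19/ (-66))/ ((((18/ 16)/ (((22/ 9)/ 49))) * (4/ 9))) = -38/ 1323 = -0.03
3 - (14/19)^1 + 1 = 62/19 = 3.26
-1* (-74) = 74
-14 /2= -7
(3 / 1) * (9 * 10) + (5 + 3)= 278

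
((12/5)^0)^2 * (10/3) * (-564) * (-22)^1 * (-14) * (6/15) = -231616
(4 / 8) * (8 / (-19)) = -4 / 19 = -0.21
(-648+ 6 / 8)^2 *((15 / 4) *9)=904894335 / 64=14138973.98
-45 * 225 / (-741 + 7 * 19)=10125 / 608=16.65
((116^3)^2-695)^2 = 5936027038444735593938641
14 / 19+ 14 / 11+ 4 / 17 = 7976 / 3553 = 2.24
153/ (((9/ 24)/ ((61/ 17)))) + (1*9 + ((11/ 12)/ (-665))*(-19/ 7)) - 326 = 3372191/ 2940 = 1147.00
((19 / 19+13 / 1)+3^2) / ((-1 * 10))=-23 / 10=-2.30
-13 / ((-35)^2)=-13 / 1225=-0.01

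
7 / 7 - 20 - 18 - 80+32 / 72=-1049 / 9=-116.56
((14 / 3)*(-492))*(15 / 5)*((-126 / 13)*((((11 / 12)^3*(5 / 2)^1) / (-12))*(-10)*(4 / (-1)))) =-66849475 / 156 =-428522.28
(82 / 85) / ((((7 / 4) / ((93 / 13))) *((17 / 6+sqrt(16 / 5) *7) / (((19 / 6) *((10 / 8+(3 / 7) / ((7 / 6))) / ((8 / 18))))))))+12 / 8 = 75765696 / 119407561+2480295492 *sqrt(5) / 1449948955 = 4.46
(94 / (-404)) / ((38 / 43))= -2021 / 7676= -0.26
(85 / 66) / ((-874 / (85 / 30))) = -1445 / 346104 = -0.00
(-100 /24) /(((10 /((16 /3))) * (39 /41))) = -820 /351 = -2.34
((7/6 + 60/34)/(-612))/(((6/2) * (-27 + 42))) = -299/2809080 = -0.00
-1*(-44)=44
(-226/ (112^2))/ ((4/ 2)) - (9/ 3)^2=-113009/ 12544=-9.01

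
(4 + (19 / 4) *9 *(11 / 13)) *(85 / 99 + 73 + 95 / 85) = 263600465 / 87516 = 3012.03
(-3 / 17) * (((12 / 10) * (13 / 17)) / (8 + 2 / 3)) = -27 / 1445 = -0.02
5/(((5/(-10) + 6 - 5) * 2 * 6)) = 5/6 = 0.83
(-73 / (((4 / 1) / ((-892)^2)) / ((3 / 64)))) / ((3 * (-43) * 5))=3630217 / 3440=1055.30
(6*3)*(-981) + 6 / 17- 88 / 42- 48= -17707.74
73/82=0.89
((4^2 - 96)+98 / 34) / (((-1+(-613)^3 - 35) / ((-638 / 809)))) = -836418 / 3167954493049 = -0.00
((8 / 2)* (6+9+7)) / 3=29.33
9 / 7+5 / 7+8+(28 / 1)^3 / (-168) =-120.67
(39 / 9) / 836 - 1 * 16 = -40115 / 2508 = -15.99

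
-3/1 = -3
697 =697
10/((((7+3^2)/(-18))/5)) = -225/4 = -56.25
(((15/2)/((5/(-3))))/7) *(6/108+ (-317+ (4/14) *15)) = 39395/196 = 200.99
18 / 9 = 2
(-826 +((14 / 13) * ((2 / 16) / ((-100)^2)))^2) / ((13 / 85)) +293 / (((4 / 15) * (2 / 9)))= -456.39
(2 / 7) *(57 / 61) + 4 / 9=2734 / 3843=0.71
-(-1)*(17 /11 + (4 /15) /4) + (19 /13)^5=507320273 /61263345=8.28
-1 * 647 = -647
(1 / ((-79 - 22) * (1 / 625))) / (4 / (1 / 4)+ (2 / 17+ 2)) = -10625 / 31108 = -0.34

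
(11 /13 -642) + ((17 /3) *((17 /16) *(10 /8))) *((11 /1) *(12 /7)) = -726885 /1456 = -499.23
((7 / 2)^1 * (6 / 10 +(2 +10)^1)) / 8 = 441 / 80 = 5.51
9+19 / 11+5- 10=63 / 11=5.73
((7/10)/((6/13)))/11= 91/660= 0.14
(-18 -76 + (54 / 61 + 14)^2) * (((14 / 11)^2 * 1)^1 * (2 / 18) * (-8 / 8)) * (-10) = 310130800 / 1350723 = 229.60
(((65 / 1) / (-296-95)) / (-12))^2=4225 / 22014864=0.00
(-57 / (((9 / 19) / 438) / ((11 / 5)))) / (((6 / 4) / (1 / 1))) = -1159532 / 15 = -77302.13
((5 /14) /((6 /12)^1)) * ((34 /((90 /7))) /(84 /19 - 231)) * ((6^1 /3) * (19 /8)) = -6137 /154980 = -0.04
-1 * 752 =-752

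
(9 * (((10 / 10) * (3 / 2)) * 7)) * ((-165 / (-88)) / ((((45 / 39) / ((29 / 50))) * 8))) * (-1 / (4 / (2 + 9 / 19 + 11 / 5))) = -7909083 / 608000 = -13.01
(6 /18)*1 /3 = 1 /9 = 0.11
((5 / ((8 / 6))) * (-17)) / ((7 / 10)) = -1275 / 14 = -91.07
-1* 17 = -17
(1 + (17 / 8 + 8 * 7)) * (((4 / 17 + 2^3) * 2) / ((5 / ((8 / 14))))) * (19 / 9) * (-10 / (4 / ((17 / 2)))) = -44935 / 9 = -4992.78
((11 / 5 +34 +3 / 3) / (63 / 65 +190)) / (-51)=-806 / 211021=-0.00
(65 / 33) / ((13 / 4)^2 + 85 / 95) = 19760 / 114939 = 0.17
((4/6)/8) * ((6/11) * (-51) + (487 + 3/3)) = 2531/66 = 38.35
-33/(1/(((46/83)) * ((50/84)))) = -6325/581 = -10.89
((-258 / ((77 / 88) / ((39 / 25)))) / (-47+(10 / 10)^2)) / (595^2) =40248 / 1424950625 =0.00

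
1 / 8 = 0.12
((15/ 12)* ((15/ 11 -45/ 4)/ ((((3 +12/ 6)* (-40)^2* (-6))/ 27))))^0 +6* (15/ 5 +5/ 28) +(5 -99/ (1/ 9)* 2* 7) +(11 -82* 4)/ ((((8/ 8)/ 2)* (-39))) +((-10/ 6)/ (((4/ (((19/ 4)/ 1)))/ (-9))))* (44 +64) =-11475743/ 1092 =-10508.92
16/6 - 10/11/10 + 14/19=2077/627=3.31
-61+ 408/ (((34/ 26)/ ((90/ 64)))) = 1511/ 4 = 377.75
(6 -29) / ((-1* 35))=23 / 35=0.66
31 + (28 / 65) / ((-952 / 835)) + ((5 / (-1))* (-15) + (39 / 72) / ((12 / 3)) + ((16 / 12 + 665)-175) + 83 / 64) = 8463597 / 14144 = 598.39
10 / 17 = 0.59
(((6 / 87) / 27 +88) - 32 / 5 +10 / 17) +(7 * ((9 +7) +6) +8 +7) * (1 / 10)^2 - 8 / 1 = 101004919 / 1331100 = 75.88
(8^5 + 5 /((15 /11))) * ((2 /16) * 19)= 1867985 /24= 77832.71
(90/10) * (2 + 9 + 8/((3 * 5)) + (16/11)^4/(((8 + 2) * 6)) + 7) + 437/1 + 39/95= 841327288/1390895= 604.88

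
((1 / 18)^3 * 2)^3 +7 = 173564379073 / 24794911296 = 7.00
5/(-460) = -1/92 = -0.01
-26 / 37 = -0.70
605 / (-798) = -605 / 798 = -0.76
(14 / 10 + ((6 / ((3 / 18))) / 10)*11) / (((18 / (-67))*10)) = -15.26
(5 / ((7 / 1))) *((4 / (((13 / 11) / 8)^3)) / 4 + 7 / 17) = 58002015 / 261443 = 221.85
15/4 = 3.75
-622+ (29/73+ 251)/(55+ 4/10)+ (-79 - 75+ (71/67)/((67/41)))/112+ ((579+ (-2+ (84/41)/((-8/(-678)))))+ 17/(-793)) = 43559338044674385/330542495292464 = 131.78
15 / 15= 1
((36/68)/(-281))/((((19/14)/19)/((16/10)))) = -1008/23885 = -0.04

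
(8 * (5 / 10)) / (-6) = -2 / 3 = -0.67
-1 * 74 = -74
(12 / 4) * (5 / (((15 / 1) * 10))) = 1 / 10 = 0.10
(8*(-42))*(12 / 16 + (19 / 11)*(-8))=48300 / 11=4390.91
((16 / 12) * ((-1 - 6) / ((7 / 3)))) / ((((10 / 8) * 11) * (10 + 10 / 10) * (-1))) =16 / 605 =0.03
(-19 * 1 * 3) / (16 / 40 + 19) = -285 / 97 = -2.94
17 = 17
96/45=32/15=2.13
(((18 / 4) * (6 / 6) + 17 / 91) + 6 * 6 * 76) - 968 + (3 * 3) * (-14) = 299697 / 182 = 1646.69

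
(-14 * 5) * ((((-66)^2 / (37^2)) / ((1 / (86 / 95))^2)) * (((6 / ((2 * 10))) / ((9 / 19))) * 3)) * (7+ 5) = -2706225984 / 650275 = -4161.66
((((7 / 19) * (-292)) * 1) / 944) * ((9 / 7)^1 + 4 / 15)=-11899 / 67260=-0.18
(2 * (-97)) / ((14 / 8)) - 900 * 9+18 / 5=-287254 / 35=-8207.26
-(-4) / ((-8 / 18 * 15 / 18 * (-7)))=54 / 35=1.54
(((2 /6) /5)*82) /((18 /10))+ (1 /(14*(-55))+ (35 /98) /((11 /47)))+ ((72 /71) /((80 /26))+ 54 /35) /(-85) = 4.54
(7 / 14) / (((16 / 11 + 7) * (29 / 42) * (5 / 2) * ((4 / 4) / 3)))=462 / 4495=0.10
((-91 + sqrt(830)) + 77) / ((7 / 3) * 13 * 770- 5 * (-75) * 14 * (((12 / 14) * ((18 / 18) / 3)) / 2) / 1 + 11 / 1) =-42 / 72353 + 3 * sqrt(830) / 72353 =0.00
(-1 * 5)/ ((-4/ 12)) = 15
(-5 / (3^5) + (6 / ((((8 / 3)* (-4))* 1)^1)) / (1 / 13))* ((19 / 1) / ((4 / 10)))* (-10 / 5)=2708545 / 3888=696.64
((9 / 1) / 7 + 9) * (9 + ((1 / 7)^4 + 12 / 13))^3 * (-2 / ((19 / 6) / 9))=-231076907469606290688 / 4044437961419401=-57134.49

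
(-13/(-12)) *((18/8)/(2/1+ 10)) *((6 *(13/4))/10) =507/1280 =0.40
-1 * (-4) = 4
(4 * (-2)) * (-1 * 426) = 3408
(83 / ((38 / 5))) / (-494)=-415 / 18772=-0.02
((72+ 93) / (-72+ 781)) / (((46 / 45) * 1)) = 7425 / 32614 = 0.23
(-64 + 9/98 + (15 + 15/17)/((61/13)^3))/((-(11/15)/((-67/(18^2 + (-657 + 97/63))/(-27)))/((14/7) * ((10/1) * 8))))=-323057403175400/3102210384889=-104.14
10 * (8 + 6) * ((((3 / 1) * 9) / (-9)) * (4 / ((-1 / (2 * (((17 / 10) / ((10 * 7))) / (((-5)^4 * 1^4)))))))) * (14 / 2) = 2856 / 3125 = 0.91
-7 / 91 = -1 / 13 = -0.08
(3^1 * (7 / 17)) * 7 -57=-822 / 17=-48.35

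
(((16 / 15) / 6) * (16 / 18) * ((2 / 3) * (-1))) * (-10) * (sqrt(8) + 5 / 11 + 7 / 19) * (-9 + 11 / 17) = -72704 * sqrt(2) / 4131- 6252544 / 863379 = -32.13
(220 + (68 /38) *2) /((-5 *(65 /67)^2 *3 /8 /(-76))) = 203405568 /21125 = 9628.67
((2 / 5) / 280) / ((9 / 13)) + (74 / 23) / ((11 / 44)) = 1865099 / 144900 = 12.87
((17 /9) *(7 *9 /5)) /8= 119 /40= 2.98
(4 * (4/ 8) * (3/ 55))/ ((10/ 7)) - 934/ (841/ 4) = -1009739/ 231275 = -4.37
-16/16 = -1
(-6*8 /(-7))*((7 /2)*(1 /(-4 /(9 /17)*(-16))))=27 /136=0.20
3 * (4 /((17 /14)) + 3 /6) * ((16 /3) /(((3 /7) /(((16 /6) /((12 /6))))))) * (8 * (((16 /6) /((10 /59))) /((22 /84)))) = 254593024 /2805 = 90764.00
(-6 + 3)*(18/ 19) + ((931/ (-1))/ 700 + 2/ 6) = -21881/ 5700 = -3.84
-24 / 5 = -4.80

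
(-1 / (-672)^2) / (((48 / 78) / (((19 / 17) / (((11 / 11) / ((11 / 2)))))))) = -2717 / 122830848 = -0.00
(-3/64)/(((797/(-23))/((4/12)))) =23/51008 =0.00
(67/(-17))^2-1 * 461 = -445.47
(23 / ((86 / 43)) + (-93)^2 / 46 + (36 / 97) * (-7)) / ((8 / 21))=9226077 / 17848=516.92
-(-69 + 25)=44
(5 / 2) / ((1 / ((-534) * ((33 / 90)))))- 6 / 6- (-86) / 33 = -32201 / 66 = -487.89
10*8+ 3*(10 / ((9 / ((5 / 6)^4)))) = 158645 / 1944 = 81.61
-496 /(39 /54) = -8928 /13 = -686.77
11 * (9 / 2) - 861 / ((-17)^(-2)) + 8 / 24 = -1492675 / 6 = -248779.17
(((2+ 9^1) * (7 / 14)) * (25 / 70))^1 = 55 / 28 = 1.96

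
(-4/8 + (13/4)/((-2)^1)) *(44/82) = -187/164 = -1.14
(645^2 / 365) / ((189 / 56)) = 73960 / 219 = 337.72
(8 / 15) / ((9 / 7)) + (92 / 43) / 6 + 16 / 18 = 9638 / 5805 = 1.66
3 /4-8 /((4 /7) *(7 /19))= -149 /4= -37.25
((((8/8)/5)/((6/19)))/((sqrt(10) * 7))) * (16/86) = 38 * sqrt(10)/22575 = 0.01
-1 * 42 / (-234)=7 / 39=0.18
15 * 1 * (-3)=-45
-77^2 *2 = -11858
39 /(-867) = -13 /289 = -0.04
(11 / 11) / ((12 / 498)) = 83 / 2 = 41.50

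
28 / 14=2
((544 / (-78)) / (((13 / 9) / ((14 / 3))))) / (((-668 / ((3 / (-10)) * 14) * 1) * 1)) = -19992 / 141115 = -0.14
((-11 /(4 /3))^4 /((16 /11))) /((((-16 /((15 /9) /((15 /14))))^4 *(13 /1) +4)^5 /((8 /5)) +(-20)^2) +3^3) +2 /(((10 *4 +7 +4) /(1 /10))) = 13324973346274542505380086716500909899339727317 /3397868203300008338804237553362015863379011522560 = 0.00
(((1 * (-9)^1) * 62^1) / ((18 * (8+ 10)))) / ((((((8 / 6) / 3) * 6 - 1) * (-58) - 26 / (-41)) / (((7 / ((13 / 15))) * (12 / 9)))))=44485 / 230334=0.19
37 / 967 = 0.04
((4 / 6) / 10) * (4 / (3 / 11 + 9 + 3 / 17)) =0.03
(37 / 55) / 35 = 37 / 1925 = 0.02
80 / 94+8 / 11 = 816 / 517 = 1.58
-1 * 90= -90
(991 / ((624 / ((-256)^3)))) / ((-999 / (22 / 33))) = 2078277632 / 116883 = 17780.84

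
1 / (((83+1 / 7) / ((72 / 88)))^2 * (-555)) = -147 / 842481860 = -0.00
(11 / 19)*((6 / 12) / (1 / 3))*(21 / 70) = 99 / 380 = 0.26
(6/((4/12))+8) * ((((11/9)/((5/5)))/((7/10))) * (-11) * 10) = -314600/63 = -4993.65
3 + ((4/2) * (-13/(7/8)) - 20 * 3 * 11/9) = -2101/21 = -100.05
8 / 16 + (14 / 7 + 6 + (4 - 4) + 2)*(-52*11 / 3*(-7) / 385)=211 / 6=35.17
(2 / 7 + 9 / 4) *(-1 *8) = -142 / 7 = -20.29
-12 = -12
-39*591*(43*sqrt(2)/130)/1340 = -76239*sqrt(2)/13400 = -8.05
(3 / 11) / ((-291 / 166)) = -166 / 1067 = -0.16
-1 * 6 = -6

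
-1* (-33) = 33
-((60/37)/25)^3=-1728/6331625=-0.00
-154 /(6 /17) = -1309 /3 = -436.33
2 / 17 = 0.12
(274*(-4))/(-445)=1096/445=2.46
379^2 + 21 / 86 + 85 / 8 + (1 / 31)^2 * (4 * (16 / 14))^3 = 16288741538581 / 113390312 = 143651.97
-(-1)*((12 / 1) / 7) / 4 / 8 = 3 / 56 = 0.05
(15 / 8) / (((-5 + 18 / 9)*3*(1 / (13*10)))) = -325 / 12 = -27.08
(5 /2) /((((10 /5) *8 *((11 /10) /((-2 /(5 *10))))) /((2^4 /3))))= -1 /33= -0.03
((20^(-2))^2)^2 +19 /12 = 121600000003 /76800000000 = 1.58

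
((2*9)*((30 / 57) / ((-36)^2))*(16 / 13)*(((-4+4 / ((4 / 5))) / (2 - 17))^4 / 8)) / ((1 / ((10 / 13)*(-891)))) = -0.00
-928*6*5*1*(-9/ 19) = 250560/ 19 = 13187.37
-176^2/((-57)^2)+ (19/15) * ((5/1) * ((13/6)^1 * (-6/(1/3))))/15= -422381/16245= -26.00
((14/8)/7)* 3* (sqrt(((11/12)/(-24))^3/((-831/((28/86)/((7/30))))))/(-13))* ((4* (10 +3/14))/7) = -121* sqrt(1310210)/1344704256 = -0.00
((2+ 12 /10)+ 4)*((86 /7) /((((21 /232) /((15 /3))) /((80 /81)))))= 6384640 /1323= 4825.88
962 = 962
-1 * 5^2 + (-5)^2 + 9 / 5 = 9 / 5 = 1.80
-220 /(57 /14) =-3080 /57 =-54.04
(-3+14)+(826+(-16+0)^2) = 1093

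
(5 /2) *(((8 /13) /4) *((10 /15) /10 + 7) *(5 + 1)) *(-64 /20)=-3392 /65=-52.18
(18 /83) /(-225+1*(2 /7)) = -126 /130559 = -0.00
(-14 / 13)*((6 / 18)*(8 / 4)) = -28 / 39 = -0.72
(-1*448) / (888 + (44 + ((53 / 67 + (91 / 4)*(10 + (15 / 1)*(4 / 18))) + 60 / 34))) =-1530816 / 4229867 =-0.36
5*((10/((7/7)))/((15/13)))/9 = 130/27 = 4.81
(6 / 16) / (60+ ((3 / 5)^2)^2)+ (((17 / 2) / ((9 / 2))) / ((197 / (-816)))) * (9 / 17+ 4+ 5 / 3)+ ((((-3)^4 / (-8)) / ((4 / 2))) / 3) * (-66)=5588391527 / 88841484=62.90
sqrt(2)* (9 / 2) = 9* sqrt(2) / 2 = 6.36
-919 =-919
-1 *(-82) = 82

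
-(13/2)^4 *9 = -16065.56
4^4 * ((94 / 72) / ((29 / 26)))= 78208 / 261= 299.65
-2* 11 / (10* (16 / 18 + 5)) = -99 / 265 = -0.37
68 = 68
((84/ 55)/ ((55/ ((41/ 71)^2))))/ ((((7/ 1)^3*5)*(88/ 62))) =156333/ 41096122375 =0.00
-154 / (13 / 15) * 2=-4620 / 13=-355.38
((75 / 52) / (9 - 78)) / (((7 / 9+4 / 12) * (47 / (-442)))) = 0.18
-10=-10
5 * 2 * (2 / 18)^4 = 0.00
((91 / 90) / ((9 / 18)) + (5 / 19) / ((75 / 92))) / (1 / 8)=3208 / 171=18.76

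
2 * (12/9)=2.67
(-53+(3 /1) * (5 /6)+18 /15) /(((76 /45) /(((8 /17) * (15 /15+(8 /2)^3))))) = -892.89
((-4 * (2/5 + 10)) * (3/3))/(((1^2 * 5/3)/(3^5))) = -151632/25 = -6065.28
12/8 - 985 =-1967/2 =-983.50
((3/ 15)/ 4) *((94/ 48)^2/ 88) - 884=-896161631/ 1013760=-884.00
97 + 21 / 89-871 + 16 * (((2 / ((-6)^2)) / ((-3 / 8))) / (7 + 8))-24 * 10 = -1013.92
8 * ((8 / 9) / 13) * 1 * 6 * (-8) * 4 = -4096 / 39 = -105.03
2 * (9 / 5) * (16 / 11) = 288 / 55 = 5.24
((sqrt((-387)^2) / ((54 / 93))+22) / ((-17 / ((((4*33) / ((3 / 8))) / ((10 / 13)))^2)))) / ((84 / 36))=-636045696 / 175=-3634546.83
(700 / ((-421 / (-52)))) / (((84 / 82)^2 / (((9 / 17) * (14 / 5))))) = 874120 / 7157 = 122.13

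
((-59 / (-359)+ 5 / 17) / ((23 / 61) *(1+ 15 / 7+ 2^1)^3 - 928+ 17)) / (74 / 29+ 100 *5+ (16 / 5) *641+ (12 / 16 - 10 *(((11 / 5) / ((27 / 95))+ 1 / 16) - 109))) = -366710558256 / 2452510165340479421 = -0.00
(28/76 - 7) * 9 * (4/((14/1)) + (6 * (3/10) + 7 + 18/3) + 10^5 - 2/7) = -567083916/95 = -5969304.38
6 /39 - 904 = -11750 /13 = -903.85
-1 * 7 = -7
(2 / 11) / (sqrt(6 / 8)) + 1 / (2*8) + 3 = 4*sqrt(3) / 33 + 49 / 16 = 3.27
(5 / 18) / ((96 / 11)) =55 / 1728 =0.03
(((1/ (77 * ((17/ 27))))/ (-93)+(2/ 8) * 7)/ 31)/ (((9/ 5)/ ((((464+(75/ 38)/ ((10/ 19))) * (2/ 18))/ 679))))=2656979035/ 1106974992816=0.00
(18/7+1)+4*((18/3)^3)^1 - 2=6059/7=865.57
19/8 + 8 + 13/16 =179/16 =11.19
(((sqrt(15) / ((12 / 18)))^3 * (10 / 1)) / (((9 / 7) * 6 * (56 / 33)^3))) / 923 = 2695275 * sqrt(15) / 185249792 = 0.06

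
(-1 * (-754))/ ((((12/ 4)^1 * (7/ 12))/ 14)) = 6032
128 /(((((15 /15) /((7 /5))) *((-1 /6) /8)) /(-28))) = 1204224 /5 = 240844.80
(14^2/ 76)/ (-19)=-49/ 361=-0.14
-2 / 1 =-2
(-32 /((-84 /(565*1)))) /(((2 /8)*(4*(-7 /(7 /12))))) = -17.94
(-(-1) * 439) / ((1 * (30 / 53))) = 23267 / 30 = 775.57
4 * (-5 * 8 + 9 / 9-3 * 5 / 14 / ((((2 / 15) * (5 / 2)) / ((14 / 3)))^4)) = -164796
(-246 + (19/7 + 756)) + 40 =3869/7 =552.71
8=8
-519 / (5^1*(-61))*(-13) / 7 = -6747 / 2135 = -3.16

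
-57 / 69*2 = -1.65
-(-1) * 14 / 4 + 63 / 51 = 161 / 34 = 4.74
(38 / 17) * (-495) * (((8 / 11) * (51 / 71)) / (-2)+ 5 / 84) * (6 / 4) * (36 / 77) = 101812545 / 650573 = 156.50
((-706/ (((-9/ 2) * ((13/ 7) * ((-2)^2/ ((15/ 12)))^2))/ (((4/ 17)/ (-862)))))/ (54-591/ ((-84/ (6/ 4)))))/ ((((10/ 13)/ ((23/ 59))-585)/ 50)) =1989155/ 664900499394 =0.00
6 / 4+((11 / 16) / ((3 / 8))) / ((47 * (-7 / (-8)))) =3049 / 1974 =1.54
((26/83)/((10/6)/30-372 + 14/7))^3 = -102503232/168834548902312873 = -0.00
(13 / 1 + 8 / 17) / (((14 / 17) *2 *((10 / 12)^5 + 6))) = 445176 / 348467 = 1.28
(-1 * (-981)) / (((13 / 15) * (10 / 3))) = 8829 / 26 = 339.58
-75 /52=-1.44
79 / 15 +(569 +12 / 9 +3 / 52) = 149671 / 260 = 575.66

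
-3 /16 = -0.19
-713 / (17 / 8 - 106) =5704 / 831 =6.86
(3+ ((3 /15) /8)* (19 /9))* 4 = 12.21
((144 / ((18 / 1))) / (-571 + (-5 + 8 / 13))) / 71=-13 / 66385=-0.00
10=10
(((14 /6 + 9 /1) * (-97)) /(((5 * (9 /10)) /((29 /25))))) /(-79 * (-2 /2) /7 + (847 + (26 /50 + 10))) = -1338988 /4105107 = -0.33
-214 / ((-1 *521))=214 / 521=0.41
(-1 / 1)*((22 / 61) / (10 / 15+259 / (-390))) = -8580 / 61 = -140.66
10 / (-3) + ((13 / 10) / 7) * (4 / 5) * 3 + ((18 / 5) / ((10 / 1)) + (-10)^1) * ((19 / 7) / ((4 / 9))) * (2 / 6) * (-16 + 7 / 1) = 72967 / 420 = 173.73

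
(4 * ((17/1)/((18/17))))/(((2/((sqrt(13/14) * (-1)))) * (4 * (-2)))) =289 * sqrt(182)/1008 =3.87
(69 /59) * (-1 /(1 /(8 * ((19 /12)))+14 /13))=-1.01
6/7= 0.86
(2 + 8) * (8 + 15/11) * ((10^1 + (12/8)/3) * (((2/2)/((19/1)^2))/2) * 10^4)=54075000/3971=13617.48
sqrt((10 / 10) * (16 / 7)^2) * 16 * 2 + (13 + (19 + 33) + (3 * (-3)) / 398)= 384803 / 2786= 138.12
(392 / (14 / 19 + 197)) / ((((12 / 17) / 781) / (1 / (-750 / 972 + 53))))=78527988 / 1869881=42.00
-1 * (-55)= 55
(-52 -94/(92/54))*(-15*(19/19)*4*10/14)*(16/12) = 6124.22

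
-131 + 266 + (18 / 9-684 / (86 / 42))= -8473 / 43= -197.05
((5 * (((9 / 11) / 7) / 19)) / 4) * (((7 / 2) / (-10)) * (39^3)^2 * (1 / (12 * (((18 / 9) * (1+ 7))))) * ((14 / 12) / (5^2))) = -24631206327 / 10700800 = -2301.81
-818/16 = -409/8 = -51.12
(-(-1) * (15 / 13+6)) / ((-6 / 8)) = -124 / 13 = -9.54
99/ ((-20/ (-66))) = 3267/ 10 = 326.70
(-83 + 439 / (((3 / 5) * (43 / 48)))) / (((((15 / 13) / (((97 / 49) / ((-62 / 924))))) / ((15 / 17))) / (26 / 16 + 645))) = -970256572857 / 90644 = -10704035.27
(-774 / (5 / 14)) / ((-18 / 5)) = 602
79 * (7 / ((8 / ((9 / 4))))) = 4977 / 32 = 155.53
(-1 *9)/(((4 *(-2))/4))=4.50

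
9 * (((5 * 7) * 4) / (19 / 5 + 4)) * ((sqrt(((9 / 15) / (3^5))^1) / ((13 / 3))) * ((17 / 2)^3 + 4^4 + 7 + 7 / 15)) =737177 * sqrt(5) / 1014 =1625.62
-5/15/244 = -1/732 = -0.00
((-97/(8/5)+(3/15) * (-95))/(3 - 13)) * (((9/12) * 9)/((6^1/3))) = 17199/640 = 26.87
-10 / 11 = -0.91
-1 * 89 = -89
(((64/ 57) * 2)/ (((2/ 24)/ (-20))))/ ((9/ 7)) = -71680/ 171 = -419.18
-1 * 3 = -3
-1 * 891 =-891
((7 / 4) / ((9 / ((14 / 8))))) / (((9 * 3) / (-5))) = -245 / 3888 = -0.06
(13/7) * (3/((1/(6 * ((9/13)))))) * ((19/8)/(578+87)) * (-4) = -81/245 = -0.33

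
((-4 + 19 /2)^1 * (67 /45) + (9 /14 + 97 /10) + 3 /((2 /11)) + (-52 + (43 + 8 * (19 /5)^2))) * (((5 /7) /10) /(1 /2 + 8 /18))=10.71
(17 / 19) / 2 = 17 / 38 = 0.45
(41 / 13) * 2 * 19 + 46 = 2156 / 13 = 165.85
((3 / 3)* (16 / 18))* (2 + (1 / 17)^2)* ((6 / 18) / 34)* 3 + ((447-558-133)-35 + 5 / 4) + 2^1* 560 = 49658779 / 58956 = 842.30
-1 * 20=-20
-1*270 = -270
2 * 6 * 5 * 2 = 120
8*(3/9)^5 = 8/243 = 0.03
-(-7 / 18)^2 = -0.15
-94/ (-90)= 47/ 45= 1.04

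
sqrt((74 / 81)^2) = 0.91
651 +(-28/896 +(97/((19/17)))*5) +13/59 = 38926015/35872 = 1085.14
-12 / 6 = -2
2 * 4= 8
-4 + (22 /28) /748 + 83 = 75209 /952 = 79.00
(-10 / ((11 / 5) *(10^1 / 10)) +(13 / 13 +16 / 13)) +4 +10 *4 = 41.69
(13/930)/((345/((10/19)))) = 13/609615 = 0.00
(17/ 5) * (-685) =-2329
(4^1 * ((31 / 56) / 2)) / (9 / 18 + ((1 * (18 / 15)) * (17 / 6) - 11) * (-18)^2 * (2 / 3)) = -155 / 229754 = -0.00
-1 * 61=-61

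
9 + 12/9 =10.33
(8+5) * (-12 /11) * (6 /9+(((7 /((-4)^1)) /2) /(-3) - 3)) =637 /22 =28.95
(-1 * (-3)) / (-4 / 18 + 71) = 27 / 637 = 0.04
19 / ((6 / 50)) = 158.33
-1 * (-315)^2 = -99225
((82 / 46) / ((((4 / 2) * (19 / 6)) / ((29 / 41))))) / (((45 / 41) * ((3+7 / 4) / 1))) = 4756 / 124545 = 0.04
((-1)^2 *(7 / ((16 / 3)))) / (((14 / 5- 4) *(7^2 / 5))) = -25 / 224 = -0.11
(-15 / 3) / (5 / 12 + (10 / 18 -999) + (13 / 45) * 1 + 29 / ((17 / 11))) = 15300 / 2995661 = 0.01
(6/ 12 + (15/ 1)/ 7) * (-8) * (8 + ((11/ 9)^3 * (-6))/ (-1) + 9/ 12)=-708661/ 1701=-416.61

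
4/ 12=0.33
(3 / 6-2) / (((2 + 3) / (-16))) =24 / 5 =4.80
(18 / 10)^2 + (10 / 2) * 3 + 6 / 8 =1899 / 100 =18.99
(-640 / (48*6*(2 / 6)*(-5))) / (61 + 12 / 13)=52 / 2415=0.02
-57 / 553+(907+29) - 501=240498 / 553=434.90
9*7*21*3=3969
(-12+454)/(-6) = -221/3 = -73.67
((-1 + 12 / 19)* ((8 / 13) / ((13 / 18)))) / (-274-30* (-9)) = 252 / 3211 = 0.08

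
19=19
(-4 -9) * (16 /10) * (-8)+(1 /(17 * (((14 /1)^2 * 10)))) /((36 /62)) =19960019 /119952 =166.40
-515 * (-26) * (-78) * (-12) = 12533040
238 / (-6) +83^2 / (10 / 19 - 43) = -162902 / 807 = -201.86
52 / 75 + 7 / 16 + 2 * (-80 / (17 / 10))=-1896931 / 20400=-92.99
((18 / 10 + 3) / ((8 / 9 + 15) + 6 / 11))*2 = 4752 / 8135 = 0.58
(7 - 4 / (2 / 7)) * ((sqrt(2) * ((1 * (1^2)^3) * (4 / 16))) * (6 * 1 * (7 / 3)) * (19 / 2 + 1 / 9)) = -8477 * sqrt(2) / 36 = -333.01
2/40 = 1/20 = 0.05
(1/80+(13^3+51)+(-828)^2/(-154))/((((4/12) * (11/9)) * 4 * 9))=-40726809/271040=-150.26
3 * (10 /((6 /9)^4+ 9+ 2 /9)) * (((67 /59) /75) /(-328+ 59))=-10854 /60547865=-0.00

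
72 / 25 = 2.88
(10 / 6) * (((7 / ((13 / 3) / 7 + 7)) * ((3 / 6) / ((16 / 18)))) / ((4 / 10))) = 2205 / 1024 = 2.15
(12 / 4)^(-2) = 1 / 9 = 0.11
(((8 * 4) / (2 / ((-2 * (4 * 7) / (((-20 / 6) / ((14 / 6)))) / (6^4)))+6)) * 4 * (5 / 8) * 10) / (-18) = -0.62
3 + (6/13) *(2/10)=201/65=3.09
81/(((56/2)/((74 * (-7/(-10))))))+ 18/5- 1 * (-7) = 3209/20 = 160.45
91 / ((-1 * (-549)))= 91 / 549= 0.17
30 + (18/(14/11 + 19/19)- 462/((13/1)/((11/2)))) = -51201/325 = -157.54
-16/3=-5.33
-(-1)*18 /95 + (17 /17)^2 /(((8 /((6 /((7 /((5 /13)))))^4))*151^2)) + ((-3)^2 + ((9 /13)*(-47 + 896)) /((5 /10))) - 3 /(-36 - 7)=7567557476774551404 /6387214846333685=1184.80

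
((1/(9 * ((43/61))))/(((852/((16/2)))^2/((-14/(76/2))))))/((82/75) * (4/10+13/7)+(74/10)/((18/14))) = -1494500/2400387725007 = -0.00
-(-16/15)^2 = -256/225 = -1.14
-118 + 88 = -30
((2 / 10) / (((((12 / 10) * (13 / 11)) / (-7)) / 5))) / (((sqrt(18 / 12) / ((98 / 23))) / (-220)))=4150300 * sqrt(6) / 2691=3777.82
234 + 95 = 329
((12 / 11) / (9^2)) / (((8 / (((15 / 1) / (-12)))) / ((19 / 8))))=-95 / 19008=-0.00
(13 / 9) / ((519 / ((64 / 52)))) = 16 / 4671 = 0.00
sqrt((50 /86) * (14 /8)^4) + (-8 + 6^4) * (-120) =-154560 + 245 * sqrt(43) /688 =-154557.66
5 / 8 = 0.62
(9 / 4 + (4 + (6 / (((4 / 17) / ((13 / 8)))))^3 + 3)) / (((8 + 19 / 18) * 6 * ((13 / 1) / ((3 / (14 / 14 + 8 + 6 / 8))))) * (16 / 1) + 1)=874416405 / 451342336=1.94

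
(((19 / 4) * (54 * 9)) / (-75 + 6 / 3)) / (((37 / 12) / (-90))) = 2493180 / 2701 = 923.06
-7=-7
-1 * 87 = -87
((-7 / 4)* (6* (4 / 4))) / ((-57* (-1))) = -7 / 38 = -0.18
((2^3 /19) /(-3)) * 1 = -8 /57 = -0.14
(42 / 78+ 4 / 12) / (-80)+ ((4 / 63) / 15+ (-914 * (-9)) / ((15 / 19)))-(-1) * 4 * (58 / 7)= 1027294913 / 98280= 10452.74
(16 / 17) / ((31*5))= 16 / 2635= 0.01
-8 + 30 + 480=502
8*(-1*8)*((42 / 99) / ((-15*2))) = 448 / 495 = 0.91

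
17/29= 0.59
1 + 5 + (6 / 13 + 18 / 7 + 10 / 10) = 913 / 91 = 10.03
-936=-936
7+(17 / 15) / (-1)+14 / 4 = 281 / 30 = 9.37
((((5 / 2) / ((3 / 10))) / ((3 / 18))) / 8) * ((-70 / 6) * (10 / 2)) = -4375 / 12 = -364.58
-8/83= -0.10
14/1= 14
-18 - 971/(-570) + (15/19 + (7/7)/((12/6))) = -4277/285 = -15.01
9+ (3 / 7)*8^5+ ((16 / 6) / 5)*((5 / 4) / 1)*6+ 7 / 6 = 14057.60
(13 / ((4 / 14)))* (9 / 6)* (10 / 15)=91 / 2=45.50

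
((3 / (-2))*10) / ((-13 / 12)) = 180 / 13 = 13.85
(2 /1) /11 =2 /11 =0.18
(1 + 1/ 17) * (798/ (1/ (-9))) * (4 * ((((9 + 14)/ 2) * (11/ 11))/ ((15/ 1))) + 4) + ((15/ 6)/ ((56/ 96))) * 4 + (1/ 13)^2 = -5401926221/ 100555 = -53721.11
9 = 9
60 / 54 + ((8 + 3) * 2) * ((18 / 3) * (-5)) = -5930 / 9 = -658.89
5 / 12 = 0.42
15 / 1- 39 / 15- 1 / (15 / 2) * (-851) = 1888 / 15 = 125.87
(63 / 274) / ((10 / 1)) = 63 / 2740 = 0.02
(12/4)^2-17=-8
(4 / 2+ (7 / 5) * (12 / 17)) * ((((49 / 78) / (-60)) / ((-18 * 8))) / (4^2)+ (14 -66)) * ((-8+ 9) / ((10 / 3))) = -71209076657 / 1527552000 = -46.62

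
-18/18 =-1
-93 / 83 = -1.12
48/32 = 3/2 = 1.50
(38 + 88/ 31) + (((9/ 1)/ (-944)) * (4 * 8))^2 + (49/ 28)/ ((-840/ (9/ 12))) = 2826765689/ 69063040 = 40.93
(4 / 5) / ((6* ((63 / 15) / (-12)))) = -8 / 21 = -0.38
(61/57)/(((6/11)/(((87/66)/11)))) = 1769/7524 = 0.24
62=62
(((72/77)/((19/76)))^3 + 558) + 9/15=1394536029/2282665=610.92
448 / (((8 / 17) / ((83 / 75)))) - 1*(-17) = 80291 / 75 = 1070.55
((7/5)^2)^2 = 3.84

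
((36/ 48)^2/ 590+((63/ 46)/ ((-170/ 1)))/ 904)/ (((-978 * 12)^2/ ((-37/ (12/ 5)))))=-0.00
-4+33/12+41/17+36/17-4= -49/68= -0.72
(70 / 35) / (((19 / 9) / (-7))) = -126 / 19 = -6.63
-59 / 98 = -0.60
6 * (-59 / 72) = -59 / 12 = -4.92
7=7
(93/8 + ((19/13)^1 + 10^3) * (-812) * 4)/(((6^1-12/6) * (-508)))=1600.76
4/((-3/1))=-4/3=-1.33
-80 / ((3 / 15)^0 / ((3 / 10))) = -24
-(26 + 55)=-81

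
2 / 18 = 1 / 9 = 0.11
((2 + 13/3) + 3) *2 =56/3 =18.67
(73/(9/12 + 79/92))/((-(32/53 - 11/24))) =-2135688/6845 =-312.01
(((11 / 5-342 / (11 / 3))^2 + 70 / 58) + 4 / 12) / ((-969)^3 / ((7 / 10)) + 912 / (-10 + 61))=-259805845243 / 40706604547321350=-0.00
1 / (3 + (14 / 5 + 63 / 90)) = 2 / 13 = 0.15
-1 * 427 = -427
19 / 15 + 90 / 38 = 1036 / 285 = 3.64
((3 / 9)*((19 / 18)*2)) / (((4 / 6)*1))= 19 / 18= 1.06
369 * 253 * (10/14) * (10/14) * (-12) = -28007100/49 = -571573.47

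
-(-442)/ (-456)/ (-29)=221/ 6612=0.03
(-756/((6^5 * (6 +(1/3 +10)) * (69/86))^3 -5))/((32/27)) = -405724221/673039423477392472328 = -0.00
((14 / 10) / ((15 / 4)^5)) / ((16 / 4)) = 1792 / 3796875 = 0.00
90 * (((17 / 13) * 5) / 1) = 588.46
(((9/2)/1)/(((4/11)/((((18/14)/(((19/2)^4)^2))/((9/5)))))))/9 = 1760/118884941287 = 0.00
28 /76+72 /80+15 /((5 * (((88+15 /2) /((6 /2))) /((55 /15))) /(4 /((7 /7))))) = 96191 /36290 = 2.65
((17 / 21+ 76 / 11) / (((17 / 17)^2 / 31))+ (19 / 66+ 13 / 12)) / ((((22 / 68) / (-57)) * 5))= -71821957 / 8470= -8479.57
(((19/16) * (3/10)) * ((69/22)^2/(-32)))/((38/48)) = -42849/309760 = -0.14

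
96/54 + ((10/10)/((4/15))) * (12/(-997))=15547/8973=1.73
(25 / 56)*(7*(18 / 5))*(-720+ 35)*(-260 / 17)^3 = 135445050000 / 4913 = 27568705.48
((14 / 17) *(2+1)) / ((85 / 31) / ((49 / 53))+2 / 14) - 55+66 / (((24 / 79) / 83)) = 962086285 / 53516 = 17977.54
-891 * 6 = -5346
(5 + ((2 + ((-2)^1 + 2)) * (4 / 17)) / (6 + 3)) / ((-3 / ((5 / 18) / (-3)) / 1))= 3865 / 24786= 0.16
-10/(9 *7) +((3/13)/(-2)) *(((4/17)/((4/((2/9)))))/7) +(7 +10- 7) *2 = 276247/13923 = 19.84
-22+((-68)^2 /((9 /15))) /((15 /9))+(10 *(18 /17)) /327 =8527566 /1853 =4602.03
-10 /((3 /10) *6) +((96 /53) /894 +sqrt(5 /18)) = -394706 /71073 +sqrt(10) /6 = -5.03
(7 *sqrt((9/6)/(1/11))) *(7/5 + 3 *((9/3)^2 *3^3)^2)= 5037061.42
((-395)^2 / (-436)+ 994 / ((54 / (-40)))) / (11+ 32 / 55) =-708419525 / 7498764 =-94.47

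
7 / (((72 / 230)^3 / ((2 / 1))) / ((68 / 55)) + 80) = 36196825 / 413742152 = 0.09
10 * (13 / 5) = 26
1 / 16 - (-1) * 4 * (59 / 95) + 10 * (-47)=-467.45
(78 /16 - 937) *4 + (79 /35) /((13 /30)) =-677639 /182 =-3723.29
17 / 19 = 0.89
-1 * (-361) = 361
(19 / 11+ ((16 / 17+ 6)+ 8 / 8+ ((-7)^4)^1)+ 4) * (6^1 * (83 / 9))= 74956138 / 561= 133611.65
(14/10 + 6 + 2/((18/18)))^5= 229345007/3125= 73390.40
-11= -11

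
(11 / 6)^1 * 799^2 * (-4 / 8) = -7022411 / 12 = -585200.92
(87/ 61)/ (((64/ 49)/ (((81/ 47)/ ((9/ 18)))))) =345303/ 91744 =3.76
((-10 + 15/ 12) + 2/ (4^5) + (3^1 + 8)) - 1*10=-3967/ 512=-7.75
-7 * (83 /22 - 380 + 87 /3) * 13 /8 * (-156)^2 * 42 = 44407508418 /11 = 4037046219.82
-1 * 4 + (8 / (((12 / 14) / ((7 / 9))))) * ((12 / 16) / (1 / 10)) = 454 / 9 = 50.44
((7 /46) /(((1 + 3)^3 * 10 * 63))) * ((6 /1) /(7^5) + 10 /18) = 84089 /40078644480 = 0.00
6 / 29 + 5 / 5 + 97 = 2848 / 29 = 98.21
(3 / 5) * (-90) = -54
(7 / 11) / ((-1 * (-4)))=7 / 44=0.16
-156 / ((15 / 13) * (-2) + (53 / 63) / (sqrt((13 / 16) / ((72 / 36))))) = 6771492 * sqrt(26) / 600889 + 60368490 / 600889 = 157.93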